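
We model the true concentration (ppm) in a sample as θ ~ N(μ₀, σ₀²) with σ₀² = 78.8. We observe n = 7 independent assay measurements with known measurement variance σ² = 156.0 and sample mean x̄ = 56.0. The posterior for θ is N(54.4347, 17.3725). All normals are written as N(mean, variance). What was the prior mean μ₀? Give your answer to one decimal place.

The posterior mean is a precision-weighted average: μ_n = (τ₀μ₀ + τ_data·x̄)/(τ₀+τ_data), with τ₀=1/σ₀² and τ_data=n/σ².
Here τ₀ = 1/78.8 = 0.012690 and τ_data = 7/156.0 = 0.044872, so τ_n = 0.057562.
Rearranging for μ₀: μ₀ = (μ_n·τ_n − τ_data·x̄)/τ₀ = (54.4347·0.057562 − 0.044872·56.0) / 0.012690 = 0.620538/0.012690 ≈ 48.9.

μ₀ = 48.9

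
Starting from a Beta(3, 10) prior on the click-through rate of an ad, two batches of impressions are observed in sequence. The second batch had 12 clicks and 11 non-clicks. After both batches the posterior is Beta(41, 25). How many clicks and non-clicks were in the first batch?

Because Beta–binomial updating is additive in the counts, the combined data contributed (α_post−α_prior, β_post−β_prior) successes and failures.
Total across both batches: 41−3=38 clicks, 25−10=15 non-clicks.
Subtract the second batch: 38−12=26 clicks and 15−11=4 non-clicks.

26 clicks and 4 non-clicks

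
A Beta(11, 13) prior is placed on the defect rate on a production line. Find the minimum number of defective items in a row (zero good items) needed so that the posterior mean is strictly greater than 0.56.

After k defective items and 0 good items the posterior is Beta(11+k, 13), with mean (11+k)/(11+13+k).
Set (11+k)/(24+k) > 0.56 and solve: k > (0.56·24 − 11)/(1 − 0.56) = 5.545.
The smallest integer exceeding 5.545 is 6.

k = 6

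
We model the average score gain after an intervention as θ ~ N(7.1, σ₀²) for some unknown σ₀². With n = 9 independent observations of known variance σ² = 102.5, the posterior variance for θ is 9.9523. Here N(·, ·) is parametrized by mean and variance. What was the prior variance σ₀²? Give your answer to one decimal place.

σ₀² = 78.9

For the Normal–Normal model with known σ², precisions add: τ_n = τ₀ + n/σ².
So 1/σ₀² = 1/9.9523 − 9/102.5 = 0.100479 − 0.087805 = 0.012674.
Hence σ₀² = 1/0.012674 ≈ 78.9.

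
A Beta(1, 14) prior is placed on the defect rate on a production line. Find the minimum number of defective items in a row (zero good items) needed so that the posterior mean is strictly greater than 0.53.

k = 15

After k defective items and 0 good items the posterior is Beta(1+k, 14), with mean (1+k)/(1+14+k).
Set (1+k)/(15+k) > 0.53 and solve: k > (0.53·15 − 1)/(1 − 0.53) = 14.787.
The smallest integer exceeding 14.787 is 15, and checking k=15: (16)/(30) = 0.5333 > 0.53.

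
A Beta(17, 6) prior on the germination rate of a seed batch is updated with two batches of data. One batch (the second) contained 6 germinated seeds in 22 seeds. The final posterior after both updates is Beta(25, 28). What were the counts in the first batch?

2 germinated seeds and 6 non-germinating seeds

Because Beta–binomial updating is additive in the counts, the combined data contributed (α_post−α_prior, β_post−β_prior) successes and failures.
Total across both batches: 25−17=8 germinated seeds, 28−6=22 non-germinating seeds.
Subtract the second batch: 8−6=2 germinated seeds and 22−16=6 non-germinating seeds.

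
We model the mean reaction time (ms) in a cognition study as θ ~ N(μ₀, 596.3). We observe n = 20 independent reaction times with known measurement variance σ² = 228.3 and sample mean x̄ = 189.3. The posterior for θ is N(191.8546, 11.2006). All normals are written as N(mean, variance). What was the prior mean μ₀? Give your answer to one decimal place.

μ₀ = 325.3

With known observation variance, the Normal–Normal posterior has precision τ_n = τ₀ + n/σ² and mean μ_n = (τ₀μ₀ + (n/σ²)x̄)/τ_n.
Here τ₀ = 1/596.3 = 0.001677 and τ_data = 20/228.3 = 0.087604, so τ_n = 0.089281.
Rearranging for μ₀: μ₀ = (μ_n·τ_n − τ_data·x̄)/τ₀ = (191.8546·0.089281 − 0.087604·189.3) / 0.001677 = 0.545533/0.001677 ≈ 325.3.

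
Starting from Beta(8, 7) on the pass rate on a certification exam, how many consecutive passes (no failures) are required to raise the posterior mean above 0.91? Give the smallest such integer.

k = 63

After k passes and 0 failures the posterior is Beta(8+k, 7), with mean (8+k)/(8+7+k).
Set (8+k)/(15+k) > 0.91 and solve: k > (0.91·15 − 8)/(1 − 0.91) = 62.778.
The smallest integer exceeding 62.778 is 63, and checking k=63: (71)/(78) = 0.9103 > 0.91.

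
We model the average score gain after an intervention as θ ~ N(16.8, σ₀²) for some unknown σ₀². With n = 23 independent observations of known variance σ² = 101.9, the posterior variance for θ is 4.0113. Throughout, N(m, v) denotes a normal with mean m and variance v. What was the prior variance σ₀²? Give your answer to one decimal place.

σ₀² = 42.4

Posterior precision equals prior precision plus data precision: 1/σ_n² = 1/σ₀² + n/σ².
So 1/σ₀² = 1/4.0113 − 23/101.9 = 0.249296 − 0.225711 = 0.023585.
Hence σ₀² = 1/0.023585 ≈ 42.4.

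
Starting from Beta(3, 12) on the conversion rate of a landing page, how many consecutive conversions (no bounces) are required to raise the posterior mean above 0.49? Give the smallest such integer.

k = 9

After k conversions and 0 bounces the posterior is Beta(3+k, 12), with mean (3+k)/(3+12+k).
Set (3+k)/(15+k) > 0.49 and solve: k > (0.49·15 − 3)/(1 − 0.49) = 8.529.
The smallest integer exceeding 8.529 is 9, and checking k=9: (12)/(24) = 0.5000 > 0.49.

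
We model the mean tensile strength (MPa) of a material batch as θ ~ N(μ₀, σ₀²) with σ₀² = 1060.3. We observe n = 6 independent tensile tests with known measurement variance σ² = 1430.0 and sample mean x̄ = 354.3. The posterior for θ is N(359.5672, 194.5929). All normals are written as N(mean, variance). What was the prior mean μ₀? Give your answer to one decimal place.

With known observation variance, the Normal–Normal posterior has precision τ_n = τ₀ + n/σ² and mean μ_n = (τ₀μ₀ + (n/σ²)x̄)/τ_n.
Here τ₀ = 1/1060.3 = 0.000943 and τ_data = 6/1430.0 = 0.004196, so τ_n = 0.005139.
Rearranging for μ₀: μ₀ = (μ_n·τ_n − τ_data·x̄)/τ₀ = (359.5672·0.005139 − 0.004196·354.3) / 0.000943 = 0.361173/0.000943 ≈ 383.0.

μ₀ = 383.0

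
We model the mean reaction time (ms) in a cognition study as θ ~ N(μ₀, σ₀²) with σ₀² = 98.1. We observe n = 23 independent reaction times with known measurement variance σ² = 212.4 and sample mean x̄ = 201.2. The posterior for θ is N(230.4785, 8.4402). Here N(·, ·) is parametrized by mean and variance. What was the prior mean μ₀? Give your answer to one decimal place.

μ₀ = 541.5

The posterior mean is a precision-weighted average: μ_n = (τ₀μ₀ + τ_data·x̄)/(τ₀+τ_data), with τ₀=1/σ₀² and τ_data=n/σ².
Here τ₀ = 1/98.1 = 0.010194 and τ_data = 23/212.4 = 0.108286, so τ_n = 0.118480.
Rearranging for μ₀: μ₀ = (μ_n·τ_n − τ_data·x̄)/τ₀ = (230.4785·0.118480 − 0.108286·201.2) / 0.010194 = 5.519949/0.010194 ≈ 541.5.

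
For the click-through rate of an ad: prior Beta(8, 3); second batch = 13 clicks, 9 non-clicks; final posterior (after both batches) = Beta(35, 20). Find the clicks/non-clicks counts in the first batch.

Sequential conjugate updates are equivalent to a single update on the pooled data, so total successes = posterior α − prior α and total failures = posterior β − prior β.
Total across both batches: 35−8=27 clicks, 20−3=17 non-clicks.
Subtract the second batch: 27−13=14 clicks and 17−9=8 non-clicks.

14 clicks and 8 non-clicks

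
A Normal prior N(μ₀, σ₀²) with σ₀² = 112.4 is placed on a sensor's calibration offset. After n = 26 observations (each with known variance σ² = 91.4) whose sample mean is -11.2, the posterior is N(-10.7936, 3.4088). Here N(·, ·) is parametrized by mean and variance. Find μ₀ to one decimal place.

The posterior mean is a precision-weighted average: μ_n = (τ₀μ₀ + τ_data·x̄)/(τ₀+τ_data), with τ₀=1/σ₀² and τ_data=n/σ².
Here τ₀ = 1/112.4 = 0.008897 and τ_data = 26/91.4 = 0.284464, so τ_n = 0.293361.
Rearranging for μ₀: μ₀ = (μ_n·τ_n − τ_data·x̄)/τ₀ = (-10.7936·0.293361 − 0.284464·-11.2) / 0.008897 = 0.019576/0.008897 ≈ 2.2.

μ₀ = 2.2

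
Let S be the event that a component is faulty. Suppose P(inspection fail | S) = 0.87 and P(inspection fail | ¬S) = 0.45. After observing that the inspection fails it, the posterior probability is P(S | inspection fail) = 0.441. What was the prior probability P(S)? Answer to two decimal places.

P(S) = 0.29

Bayes' rule in odds form gives O(S|E) = O(S)·[P(E|S)/P(E|¬S)], hence O(S) = O(S|E)/LR.
Posterior odds = 0.441/(1−0.441) = 0.7889. LR = 0.87/0.45 = 1.9333.
Prior odds = 0.7889/1.9333 = 0.4081, so P(S) = 0.4081/(1+0.4081) ≈ 0.29.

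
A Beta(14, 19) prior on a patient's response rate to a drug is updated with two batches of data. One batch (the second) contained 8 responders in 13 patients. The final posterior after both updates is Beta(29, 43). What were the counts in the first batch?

7 responders and 19 non-responders

Because Beta–binomial updating is additive in the counts, the combined data contributed (α_post−α_prior, β_post−β_prior) successes and failures.
Total across both batches: 29−14=15 responders, 43−19=24 non-responders.
Subtract the second batch: 15−8=7 responders and 24−5=19 non-responders.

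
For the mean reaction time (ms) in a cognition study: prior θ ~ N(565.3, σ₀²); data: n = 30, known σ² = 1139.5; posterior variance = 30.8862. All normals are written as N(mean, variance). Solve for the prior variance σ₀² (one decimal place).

σ₀² = 165.3

Posterior precision equals prior precision plus data precision: 1/σ_n² = 1/σ₀² + n/σ².
So 1/σ₀² = 1/30.8862 − 30/1139.5 = 0.032377 − 0.026327 = 0.006050.
Hence σ₀² = 1/0.006050 ≈ 165.3.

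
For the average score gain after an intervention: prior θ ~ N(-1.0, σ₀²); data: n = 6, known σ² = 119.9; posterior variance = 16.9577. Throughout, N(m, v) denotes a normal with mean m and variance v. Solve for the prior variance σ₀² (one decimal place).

Posterior precision equals prior precision plus data precision: 1/σ_n² = 1/σ₀² + n/σ².
So 1/σ₀² = 1/16.9577 − 6/119.9 = 0.058970 − 0.050042 = 0.008928.
Hence σ₀² = 1/0.008928 ≈ 112.0.

σ₀² = 112.0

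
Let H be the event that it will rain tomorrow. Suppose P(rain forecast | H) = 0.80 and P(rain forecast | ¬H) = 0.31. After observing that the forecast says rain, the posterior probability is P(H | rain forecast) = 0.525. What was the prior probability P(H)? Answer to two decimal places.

In odds form, posterior odds = prior odds × likelihood ratio, so prior odds = posterior odds ÷ LR.
Posterior odds = 0.525/(1−0.525) = 1.1053. LR = 0.80/0.31 = 2.5806.
Prior odds = 1.1053/2.5806 = 0.4283, so P(H) = 0.4283/(1+0.4283) ≈ 0.30.

P(H) = 0.30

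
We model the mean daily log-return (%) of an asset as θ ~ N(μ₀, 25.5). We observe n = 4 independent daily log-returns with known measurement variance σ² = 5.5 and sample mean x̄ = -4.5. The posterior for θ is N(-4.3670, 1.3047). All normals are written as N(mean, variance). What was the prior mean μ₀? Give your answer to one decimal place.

μ₀ = -1.9

With known observation variance, the Normal–Normal posterior has precision τ_n = τ₀ + n/σ² and mean μ_n = (τ₀μ₀ + (n/σ²)x̄)/τ_n.
Here τ₀ = 1/25.5 = 0.039216 and τ_data = 4/5.5 = 0.727273, so τ_n = 0.766489.
Rearranging for μ₀: μ₀ = (μ_n·τ_n − τ_data·x̄)/τ₀ = (-4.3670·0.766489 − 0.727273·-4.5) / 0.039216 = -0.074529/0.039216 ≈ -1.9.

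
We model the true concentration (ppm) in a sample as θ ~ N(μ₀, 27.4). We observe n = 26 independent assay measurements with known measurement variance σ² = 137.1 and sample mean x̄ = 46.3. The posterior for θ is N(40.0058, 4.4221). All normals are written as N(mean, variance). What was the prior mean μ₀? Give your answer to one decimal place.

μ₀ = 7.3

The posterior mean is a precision-weighted average: μ_n = (τ₀μ₀ + τ_data·x̄)/(τ₀+τ_data), with τ₀=1/σ₀² and τ_data=n/σ².
Here τ₀ = 1/27.4 = 0.036496 and τ_data = 26/137.1 = 0.189643, so τ_n = 0.226139.
Rearranging for μ₀: μ₀ = (μ_n·τ_n − τ_data·x̄)/τ₀ = (40.0058·0.226139 − 0.189643·46.3) / 0.036496 = 0.266401/0.036496 ≈ 7.3.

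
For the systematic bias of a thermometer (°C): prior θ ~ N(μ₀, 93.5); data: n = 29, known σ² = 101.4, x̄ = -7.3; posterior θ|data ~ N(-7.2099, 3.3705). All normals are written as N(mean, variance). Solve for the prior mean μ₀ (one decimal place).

The posterior mean is a precision-weighted average: μ_n = (τ₀μ₀ + τ_data·x̄)/(τ₀+τ_data), with τ₀=1/σ₀² and τ_data=n/σ².
Here τ₀ = 1/93.5 = 0.010695 and τ_data = 29/101.4 = 0.285996, so τ_n = 0.296691.
Rearranging for μ₀: μ₀ = (μ_n·τ_n − τ_data·x̄)/τ₀ = (-7.2099·0.296691 − 0.285996·-7.3) / 0.010695 = -0.051342/0.010695 ≈ -4.8.

μ₀ = -4.8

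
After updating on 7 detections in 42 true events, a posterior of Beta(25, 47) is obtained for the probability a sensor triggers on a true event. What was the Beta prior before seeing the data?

Beta(18, 12)

Beta is conjugate to the binomial likelihood: posterior = Beta(α+s, β+f).
So α = 25 − 7 = 18 and β = 47 − 35 = 12.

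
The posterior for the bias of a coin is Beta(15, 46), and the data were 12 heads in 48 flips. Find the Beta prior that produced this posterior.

Beta(3, 10)

Under Beta–binomial conjugacy the posterior parameters are (a+s, b+f).
Subtract the data counts: 15−12=3, 46−36=10.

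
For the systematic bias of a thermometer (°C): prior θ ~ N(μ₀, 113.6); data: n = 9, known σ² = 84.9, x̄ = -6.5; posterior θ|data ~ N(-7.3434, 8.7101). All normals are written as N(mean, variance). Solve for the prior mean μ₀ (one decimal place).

The posterior mean is a precision-weighted average: μ_n = (τ₀μ₀ + τ_data·x̄)/(τ₀+τ_data), with τ₀=1/σ₀² and τ_data=n/σ².
Here τ₀ = 1/113.6 = 0.008803 and τ_data = 9/84.9 = 0.106007, so τ_n = 0.114810.
Rearranging for μ₀: μ₀ = (μ_n·τ_n − τ_data·x̄)/τ₀ = (-7.3434·0.114810 − 0.106007·-6.5) / 0.008803 = -0.154050/0.008803 ≈ -17.5.

μ₀ = -17.5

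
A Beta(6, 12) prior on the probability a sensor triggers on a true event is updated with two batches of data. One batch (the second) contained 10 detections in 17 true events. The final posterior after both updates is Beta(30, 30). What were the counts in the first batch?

14 detections and 11 misses

Sequential conjugate updates are equivalent to a single update on the pooled data, so total successes = posterior α − prior α and total failures = posterior β − prior β.
Total across both batches: 30−6=24 detections, 30−12=18 misses.
Subtract the second batch: 24−10=14 detections and 18−7=11 misses.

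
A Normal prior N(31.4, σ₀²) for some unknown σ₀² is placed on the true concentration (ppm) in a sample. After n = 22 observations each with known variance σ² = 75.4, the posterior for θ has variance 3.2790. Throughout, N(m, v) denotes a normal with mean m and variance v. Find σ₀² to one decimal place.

For the Normal–Normal model with known σ², precisions add: τ_n = τ₀ + n/σ².
So 1/σ₀² = 1/3.2790 − 22/75.4 = 0.304971 − 0.291777 = 0.013194.
Hence σ₀² = 1/0.013194 ≈ 75.8.

σ₀² = 75.8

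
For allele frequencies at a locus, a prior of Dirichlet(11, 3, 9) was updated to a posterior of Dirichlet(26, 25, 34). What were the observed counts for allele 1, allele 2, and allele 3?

For a Dirichlet(α) prior with multinomial counts c, the posterior is Dirichlet(α + c) componentwise.
Counts are posterior − prior componentwise: 26−11=15, 25−3=22, 34−9=25.

counts (15, 22, 25)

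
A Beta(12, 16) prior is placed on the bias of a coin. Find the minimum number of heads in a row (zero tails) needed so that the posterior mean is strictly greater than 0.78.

After k heads and 0 tails the posterior is Beta(12+k, 16), with mean (12+k)/(12+16+k).
Set (12+k)/(28+k) > 0.78 and solve: k > (0.78·28 − 12)/(1 − 0.78) = 44.727.
The smallest integer exceeding 44.727 is 45, and checking k=45: (57)/(73) = 0.7808 > 0.78.

k = 45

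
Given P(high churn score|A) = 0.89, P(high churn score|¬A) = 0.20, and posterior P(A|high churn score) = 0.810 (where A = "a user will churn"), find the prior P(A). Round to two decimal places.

Bayes' rule in odds form gives O(A|E) = O(A)·[P(E|A)/P(E|¬A)], hence O(A) = O(A|E)/LR.
Posterior odds = 0.810/(1−0.810) = 4.2632. LR = 0.89/0.20 = 4.4500.
Prior odds = 4.2632/4.4500 = 0.9580, so P(A) = 0.9580/(1+0.9580) ≈ 0.49.

P(A) = 0.49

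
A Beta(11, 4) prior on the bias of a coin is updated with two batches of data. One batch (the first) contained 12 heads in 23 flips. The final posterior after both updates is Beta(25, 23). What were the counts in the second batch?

2 heads and 8 tails

Because Beta–binomial updating is additive in the counts, the combined data contributed (α_post−α_prior, β_post−β_prior) successes and failures.
Total across both batches: 25−11=14 heads, 23−4=19 tails.
Subtract the first batch: 14−12=2 heads and 19−11=8 tails.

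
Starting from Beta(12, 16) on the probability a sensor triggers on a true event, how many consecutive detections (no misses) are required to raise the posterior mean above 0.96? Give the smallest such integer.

After k detections and 0 misses the posterior is Beta(12+k, 16), with mean (12+k)/(12+16+k).
Set (12+k)/(28+k) > 0.96 and solve: k > (0.96·28 − 12)/(1 − 0.96) = 372.000.
The smallest integer exceeding 372.000 is 373.

k = 373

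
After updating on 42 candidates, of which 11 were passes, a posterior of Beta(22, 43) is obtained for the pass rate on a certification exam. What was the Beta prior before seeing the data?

Beta(11, 12)

A Beta(a, b) prior with s successes and f failures in binomial data gives a Beta(a+s, b+f) posterior.
Subtract the data counts: 22−11=11, 43−31=12.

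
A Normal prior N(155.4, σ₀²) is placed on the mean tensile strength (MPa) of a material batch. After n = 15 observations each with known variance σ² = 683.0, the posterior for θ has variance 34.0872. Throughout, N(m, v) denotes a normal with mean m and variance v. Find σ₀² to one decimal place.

For the Normal–Normal model with known σ², precisions add: τ_n = τ₀ + n/σ².
So 1/σ₀² = 1/34.0872 − 15/683.0 = 0.029337 − 0.021962 = 0.007375.
Hence σ₀² = 1/0.007375 ≈ 135.6.

σ₀² = 135.6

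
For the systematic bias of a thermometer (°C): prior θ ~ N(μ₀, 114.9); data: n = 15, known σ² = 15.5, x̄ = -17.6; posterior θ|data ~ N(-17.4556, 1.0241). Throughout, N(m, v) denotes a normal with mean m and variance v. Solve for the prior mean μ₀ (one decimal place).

μ₀ = -1.4

The posterior mean is a precision-weighted average: μ_n = (τ₀μ₀ + τ_data·x̄)/(τ₀+τ_data), with τ₀=1/σ₀² and τ_data=n/σ².
Here τ₀ = 1/114.9 = 0.008703 and τ_data = 15/15.5 = 0.967742, so τ_n = 0.976445.
Rearranging for μ₀: μ₀ = (μ_n·τ_n − τ_data·x̄)/τ₀ = (-17.4556·0.976445 − 0.967742·-17.6) / 0.008703 = -0.012174/0.008703 ≈ -1.4.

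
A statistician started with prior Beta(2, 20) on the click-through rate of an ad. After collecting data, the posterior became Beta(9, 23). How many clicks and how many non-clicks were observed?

Under Beta–binomial conjugacy the posterior parameters are (a+s, b+f).
So s = 9 − 2 = 7 and f = 23 − 20 = 3.

7 clicks and 3 non-clicks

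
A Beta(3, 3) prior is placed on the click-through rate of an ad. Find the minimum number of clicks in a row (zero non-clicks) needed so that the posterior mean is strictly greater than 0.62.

After k clicks and 0 non-clicks the posterior is Beta(3+k, 3), with mean (3+k)/(3+3+k).
Set (3+k)/(6+k) > 0.62 and solve: k > (0.62·6 − 3)/(1 − 0.62) = 1.895.
The smallest integer exceeding 1.895 is 2.

k = 2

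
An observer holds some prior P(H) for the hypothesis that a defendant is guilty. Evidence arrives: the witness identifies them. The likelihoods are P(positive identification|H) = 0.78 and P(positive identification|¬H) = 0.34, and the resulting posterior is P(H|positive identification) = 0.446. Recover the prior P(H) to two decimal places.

In odds form, posterior odds = prior odds × likelihood ratio, so prior odds = posterior odds ÷ LR.
Posterior odds = 0.446/(1−0.446) = 0.8051. LR = 0.78/0.34 = 2.2941.
Prior odds = 0.8051/2.2941 = 0.3509, so P(H) = 0.3509/(1+0.3509) ≈ 0.26.

P(H) = 0.26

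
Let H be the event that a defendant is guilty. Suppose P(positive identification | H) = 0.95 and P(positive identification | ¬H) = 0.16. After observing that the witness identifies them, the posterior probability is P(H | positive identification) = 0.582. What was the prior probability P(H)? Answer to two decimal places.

In odds form, posterior odds = prior odds × likelihood ratio, so prior odds = posterior odds ÷ LR.
Posterior odds = 0.582/(1−0.582) = 1.3923. LR = 0.95/0.16 = 5.9375.
Prior odds = 1.3923/5.9375 = 0.2345, so P(H) = 0.2345/(1+0.2345) ≈ 0.19.

P(H) = 0.19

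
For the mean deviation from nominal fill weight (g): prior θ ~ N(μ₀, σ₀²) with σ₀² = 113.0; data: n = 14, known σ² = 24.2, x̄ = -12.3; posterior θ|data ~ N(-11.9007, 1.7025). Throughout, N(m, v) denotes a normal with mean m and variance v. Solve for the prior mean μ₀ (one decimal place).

μ₀ = 14.2

With known observation variance, the Normal–Normal posterior has precision τ_n = τ₀ + n/σ² and mean μ_n = (τ₀μ₀ + (n/σ²)x̄)/τ_n.
Here τ₀ = 1/113.0 = 0.008850 and τ_data = 14/24.2 = 0.578512, so τ_n = 0.587362.
Rearranging for μ₀: μ₀ = (μ_n·τ_n − τ_data·x̄)/τ₀ = (-11.9007·0.587362 − 0.578512·-12.3) / 0.008850 = 0.125679/0.008850 ≈ 14.2.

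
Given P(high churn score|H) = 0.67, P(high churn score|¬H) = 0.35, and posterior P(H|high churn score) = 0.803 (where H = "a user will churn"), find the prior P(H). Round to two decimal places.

P(H) = 0.68

Bayes' rule in odds form gives O(H|E) = O(H)·[P(E|H)/P(E|¬H)], hence O(H) = O(H|E)/LR.
Posterior odds = 0.803/(1−0.803) = 4.0761. LR = 0.67/0.35 = 1.9143.
Prior odds = 4.0761/1.9143 = 2.1293, so P(H) = 2.1293/(1+2.1293) ≈ 0.68.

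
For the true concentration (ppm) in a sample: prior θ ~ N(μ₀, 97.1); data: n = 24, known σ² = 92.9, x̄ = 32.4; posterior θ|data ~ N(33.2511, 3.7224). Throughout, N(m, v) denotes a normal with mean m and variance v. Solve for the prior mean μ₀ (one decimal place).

With known observation variance, the Normal–Normal posterior has precision τ_n = τ₀ + n/σ² and mean μ_n = (τ₀μ₀ + (n/σ²)x̄)/τ_n.
Here τ₀ = 1/97.1 = 0.010299 and τ_data = 24/92.9 = 0.258342, so τ_n = 0.268641.
Rearranging for μ₀: μ₀ = (μ_n·τ_n − τ_data·x̄)/τ₀ = (33.2511·0.268641 − 0.258342·32.4) / 0.010299 = 0.562328/0.010299 ≈ 54.6.

μ₀ = 54.6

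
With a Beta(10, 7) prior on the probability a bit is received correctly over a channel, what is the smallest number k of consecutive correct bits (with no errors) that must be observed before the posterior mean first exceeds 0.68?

After k correct bits and 0 errors the posterior is Beta(10+k, 7), with mean (10+k)/(10+7+k).
Set (10+k)/(17+k) > 0.68 and solve: k > (0.68·17 − 10)/(1 − 0.68) = 4.875.
The smallest integer exceeding 4.875 is 5.

k = 5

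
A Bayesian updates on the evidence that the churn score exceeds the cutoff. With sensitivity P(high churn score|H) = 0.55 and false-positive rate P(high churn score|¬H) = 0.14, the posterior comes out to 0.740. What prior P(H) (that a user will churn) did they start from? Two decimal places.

Bayes' rule in odds form gives O(H|E) = O(H)·[P(E|H)/P(E|¬H)], hence O(H) = O(H|E)/LR.
Posterior odds = 0.740/(1−0.740) = 2.8462. LR = 0.55/0.14 = 3.9286.
Prior odds = 2.8462/3.9286 = 0.7245, so P(H) = 0.7245/(1+0.7245) ≈ 0.42.

P(H) = 0.42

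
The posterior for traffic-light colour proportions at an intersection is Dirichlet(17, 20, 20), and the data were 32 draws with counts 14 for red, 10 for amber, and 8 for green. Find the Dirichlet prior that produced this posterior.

Dirichlet(3, 10, 12)

For a Dirichlet(α) prior with multinomial counts c, the posterior is Dirichlet(α + c) componentwise.
Subtract each count from the matching posterior parameter: 17−14=3, 20−10=10, 20−8=12.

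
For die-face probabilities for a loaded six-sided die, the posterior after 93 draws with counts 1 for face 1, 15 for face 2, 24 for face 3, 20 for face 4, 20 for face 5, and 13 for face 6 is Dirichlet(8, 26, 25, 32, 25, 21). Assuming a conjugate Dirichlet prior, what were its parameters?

For a Dirichlet(α) prior with multinomial counts c, the posterior is Dirichlet(α + c) componentwise.
Subtract each count from the matching posterior parameter: 8−1=7, 26−15=11, 25−24=1, 32−20=12, 25−20=5, 21−13=8.

Dirichlet(7, 11, 1, 12, 5, 8)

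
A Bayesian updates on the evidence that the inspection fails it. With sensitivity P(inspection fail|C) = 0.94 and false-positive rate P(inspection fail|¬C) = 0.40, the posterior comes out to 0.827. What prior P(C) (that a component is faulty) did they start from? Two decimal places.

P(C) = 0.67

Bayes' rule in odds form gives O(C|E) = O(C)·[P(E|C)/P(E|¬C)], hence O(C) = O(C|E)/LR.
Posterior odds = 0.827/(1−0.827) = 4.7803. LR = 0.94/0.40 = 2.3500.
Prior odds = 4.7803/2.3500 = 2.0342, so P(C) = 2.0342/(1+2.0342) ≈ 0.67.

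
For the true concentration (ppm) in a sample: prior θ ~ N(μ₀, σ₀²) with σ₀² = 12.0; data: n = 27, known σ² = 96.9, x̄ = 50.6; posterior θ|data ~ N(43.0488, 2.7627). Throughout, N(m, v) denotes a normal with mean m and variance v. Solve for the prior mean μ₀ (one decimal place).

With known observation variance, the Normal–Normal posterior has precision τ_n = τ₀ + n/σ² and mean μ_n = (τ₀μ₀ + (n/σ²)x̄)/τ_n.
Here τ₀ = 1/12.0 = 0.083333 and τ_data = 27/96.9 = 0.278638, so τ_n = 0.361971.
Rearranging for μ₀: μ₀ = (μ_n·τ_n − τ_data·x̄)/τ₀ = (43.0488·0.361971 − 0.278638·50.6) / 0.083333 = 1.483334/0.083333 ≈ 17.8.

μ₀ = 17.8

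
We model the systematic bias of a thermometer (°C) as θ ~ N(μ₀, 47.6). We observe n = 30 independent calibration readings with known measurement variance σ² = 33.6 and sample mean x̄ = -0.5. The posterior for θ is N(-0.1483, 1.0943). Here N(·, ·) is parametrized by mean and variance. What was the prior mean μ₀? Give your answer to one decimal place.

μ₀ = 14.8

With known observation variance, the Normal–Normal posterior has precision τ_n = τ₀ + n/σ² and mean μ_n = (τ₀μ₀ + (n/σ²)x̄)/τ_n.
Here τ₀ = 1/47.6 = 0.021008 and τ_data = 30/33.6 = 0.892857, so τ_n = 0.913865.
Rearranging for μ₀: μ₀ = (μ_n·τ_n − τ_data·x̄)/τ₀ = (-0.1483·0.913865 − 0.892857·-0.5) / 0.021008 = 0.310902/0.021008 ≈ 14.8.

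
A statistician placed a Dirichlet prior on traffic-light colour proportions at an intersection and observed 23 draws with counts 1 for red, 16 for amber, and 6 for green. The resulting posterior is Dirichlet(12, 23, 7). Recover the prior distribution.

For a Dirichlet(α) prior with multinomial counts c, the posterior is Dirichlet(α + c) componentwise.
Subtract each count from the matching posterior parameter: 12−1=11, 23−16=7, 7−6=1.

Dirichlet(11, 7, 1)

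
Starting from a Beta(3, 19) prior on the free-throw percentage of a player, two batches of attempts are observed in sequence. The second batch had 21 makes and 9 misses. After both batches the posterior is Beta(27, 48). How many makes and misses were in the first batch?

Sequential conjugate updates are equivalent to a single update on the pooled data, so total successes = posterior α − prior α and total failures = posterior β − prior β.
Total across both batches: 27−3=24 makes, 48−19=29 misses.
Subtract the second batch: 24−21=3 makes and 29−9=20 misses.

3 makes and 20 misses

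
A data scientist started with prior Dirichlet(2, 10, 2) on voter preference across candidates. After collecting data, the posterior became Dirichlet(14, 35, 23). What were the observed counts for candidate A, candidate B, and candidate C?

counts (12, 25, 21)

For a Dirichlet(α) prior with multinomial counts c, the posterior is Dirichlet(α + c) componentwise.
Counts are posterior − prior componentwise: 14−2=12, 35−10=25, 23−2=21.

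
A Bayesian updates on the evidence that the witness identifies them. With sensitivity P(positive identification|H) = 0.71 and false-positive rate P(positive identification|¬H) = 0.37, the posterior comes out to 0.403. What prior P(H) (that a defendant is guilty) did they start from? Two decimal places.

P(H) = 0.26

Bayes' rule in odds form gives O(H|E) = O(H)·[P(E|H)/P(E|¬H)], hence O(H) = O(H|E)/LR.
Posterior odds = 0.403/(1−0.403) = 0.6750. LR = 0.71/0.37 = 1.9189.
Prior odds = 0.6750/1.9189 = 0.3518, so P(H) = 0.3518/(1+0.3518) ≈ 0.26.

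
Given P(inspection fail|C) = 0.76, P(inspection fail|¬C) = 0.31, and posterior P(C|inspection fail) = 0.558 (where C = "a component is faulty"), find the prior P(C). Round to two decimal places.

Bayes' rule in odds form gives O(C|E) = O(C)·[P(E|C)/P(E|¬C)], hence O(C) = O(C|E)/LR.
Posterior odds = 0.558/(1−0.558) = 1.2624. LR = 0.76/0.31 = 2.4516.
Prior odds = 1.2624/2.4516 = 0.5149, so P(C) = 0.5149/(1+0.5149) ≈ 0.34.

P(C) = 0.34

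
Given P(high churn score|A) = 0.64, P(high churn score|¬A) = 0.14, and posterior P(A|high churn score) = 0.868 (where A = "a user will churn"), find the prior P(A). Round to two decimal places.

P(A) = 0.59

Bayes' rule in odds form gives O(A|E) = O(A)·[P(E|A)/P(E|¬A)], hence O(A) = O(A|E)/LR.
Posterior odds = 0.868/(1−0.868) = 6.5758. LR = 0.64/0.14 = 4.5714.
Prior odds = 6.5758/4.5714 = 1.4385, so P(A) = 1.4385/(1+1.4385) ≈ 0.59.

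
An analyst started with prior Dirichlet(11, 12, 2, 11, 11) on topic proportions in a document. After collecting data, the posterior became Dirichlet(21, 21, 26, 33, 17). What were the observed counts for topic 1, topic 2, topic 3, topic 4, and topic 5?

counts (10, 9, 24, 22, 6)

For a Dirichlet(α) prior with multinomial counts c, the posterior is Dirichlet(α + c) componentwise.
Counts are posterior − prior componentwise: 21−11=10, 21−12=9, 26−2=24, 33−11=22, 17−11=6.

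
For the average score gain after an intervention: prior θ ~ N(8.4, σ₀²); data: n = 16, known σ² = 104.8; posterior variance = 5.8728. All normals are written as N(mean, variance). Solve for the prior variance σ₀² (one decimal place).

Posterior precision equals prior precision plus data precision: 1/σ_n² = 1/σ₀² + n/σ².
So 1/σ₀² = 1/5.8728 − 16/104.8 = 0.170277 − 0.152672 = 0.017605.
Hence σ₀² = 1/0.017605 ≈ 56.8.

σ₀² = 56.8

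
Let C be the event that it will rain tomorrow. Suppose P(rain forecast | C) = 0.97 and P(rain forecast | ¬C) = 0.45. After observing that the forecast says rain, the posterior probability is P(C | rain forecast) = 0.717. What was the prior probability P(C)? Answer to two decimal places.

Bayes' rule in odds form gives O(C|E) = O(C)·[P(E|C)/P(E|¬C)], hence O(C) = O(C|E)/LR.
Posterior odds = 0.717/(1−0.717) = 2.5336. LR = 0.97/0.45 = 2.1556.
Prior odds = 2.5336/2.1556 = 1.1754, so P(C) = 1.1754/(1+1.1754) ≈ 0.54.

P(C) = 0.54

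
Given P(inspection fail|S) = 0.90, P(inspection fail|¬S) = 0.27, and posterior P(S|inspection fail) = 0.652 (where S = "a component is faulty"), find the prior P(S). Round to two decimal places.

P(S) = 0.36

In odds form, posterior odds = prior odds × likelihood ratio, so prior odds = posterior odds ÷ LR.
Posterior odds = 0.652/(1−0.652) = 1.8736. LR = 0.90/0.27 = 3.3333.
Prior odds = 1.8736/3.3333 = 0.5621, so P(S) = 0.5621/(1+0.5621) ≈ 0.36.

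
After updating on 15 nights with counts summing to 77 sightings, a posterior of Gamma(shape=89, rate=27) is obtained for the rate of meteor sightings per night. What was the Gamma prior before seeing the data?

A Gamma(α, β) prior (rate parametrization) on a Poisson rate with n observations summing to S gives posterior Gamma(α+S, β+n).
So α = 89 − 77 = 12 and β = 27 − 15 = 12.

Gamma(shape=12, rate=12)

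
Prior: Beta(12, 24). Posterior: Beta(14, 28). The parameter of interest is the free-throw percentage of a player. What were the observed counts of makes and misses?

2 makes and 4 misses

Beta is conjugate to the binomial likelihood: posterior = Beta(α+s, β+f).
Match parameters: s=14−12=2, f=28−24=4.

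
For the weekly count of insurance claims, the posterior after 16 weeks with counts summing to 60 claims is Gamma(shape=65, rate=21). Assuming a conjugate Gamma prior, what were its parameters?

Gamma(shape=5, rate=5)

A Gamma(α, β) prior (rate parametrization) on a Poisson rate with n observations summing to S gives posterior Gamma(α+S, β+n).
So α = 65 − 60 = 5 and β = 21 − 16 = 5.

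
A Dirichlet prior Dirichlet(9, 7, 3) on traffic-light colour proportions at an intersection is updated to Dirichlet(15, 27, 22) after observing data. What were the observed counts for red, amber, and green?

For a Dirichlet(α) prior with multinomial counts c, the posterior is Dirichlet(α + c) componentwise.
Counts are posterior − prior componentwise: 15−9=6, 27−7=20, 22−3=19.

counts (6, 20, 19)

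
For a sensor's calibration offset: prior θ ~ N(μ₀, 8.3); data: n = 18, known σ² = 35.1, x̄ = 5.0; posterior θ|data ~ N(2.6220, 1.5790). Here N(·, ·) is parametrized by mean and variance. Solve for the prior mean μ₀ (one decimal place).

With known observation variance, the Normal–Normal posterior has precision τ_n = τ₀ + n/σ² and mean μ_n = (τ₀μ₀ + (n/σ²)x̄)/τ_n.
Here τ₀ = 1/8.3 = 0.120482 and τ_data = 18/35.1 = 0.512821, so τ_n = 0.633303.
Rearranging for μ₀: μ₀ = (μ_n·τ_n − τ_data·x̄)/τ₀ = (2.6220·0.633303 − 0.512821·5.0) / 0.120482 = -0.903585/0.120482 ≈ -7.5.

μ₀ = -7.5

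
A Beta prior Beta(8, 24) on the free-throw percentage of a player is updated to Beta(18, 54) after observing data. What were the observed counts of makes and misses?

10 makes and 30 misses

Beta is conjugate to the binomial likelihood: posterior = Beta(α+s, β+f).
So s = 18 − 8 = 10 and f = 54 − 24 = 30.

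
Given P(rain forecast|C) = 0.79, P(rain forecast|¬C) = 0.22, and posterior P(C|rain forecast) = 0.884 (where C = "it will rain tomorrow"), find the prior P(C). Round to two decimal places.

In odds form, posterior odds = prior odds × likelihood ratio, so prior odds = posterior odds ÷ LR.
Posterior odds = 0.884/(1−0.884) = 7.6207. LR = 0.79/0.22 = 3.5909.
Prior odds = 7.6207/3.5909 = 2.1222, so P(C) = 2.1222/(1+2.1222) ≈ 0.68.

P(C) = 0.68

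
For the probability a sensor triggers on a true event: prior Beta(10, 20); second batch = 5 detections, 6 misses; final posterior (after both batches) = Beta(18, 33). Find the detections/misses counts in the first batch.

Sequential conjugate updates are equivalent to a single update on the pooled data, so total successes = posterior α − prior α and total failures = posterior β − prior β.
Total across both batches: 18−10=8 detections, 33−20=13 misses.
Subtract the second batch: 8−5=3 detections and 13−6=7 misses.

3 detections and 7 misses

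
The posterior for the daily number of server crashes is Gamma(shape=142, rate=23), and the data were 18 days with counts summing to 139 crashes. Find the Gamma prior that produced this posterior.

Gamma–Poisson conjugacy: posterior shape = α + Σxᵢ, posterior rate = β + n.
So α = 142 − 139 = 3 and β = 23 − 18 = 5.

Gamma(shape=3, rate=5)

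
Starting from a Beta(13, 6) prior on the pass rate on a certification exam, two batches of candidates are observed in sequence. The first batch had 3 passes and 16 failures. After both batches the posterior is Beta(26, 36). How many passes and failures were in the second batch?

10 passes and 14 failures

Because Beta–binomial updating is additive in the counts, the combined data contributed (α_post−α_prior, β_post−β_prior) successes and failures.
Total across both batches: 26−13=13 passes, 36−6=30 failures.
Subtract the first batch: 13−3=10 passes and 30−16=14 failures.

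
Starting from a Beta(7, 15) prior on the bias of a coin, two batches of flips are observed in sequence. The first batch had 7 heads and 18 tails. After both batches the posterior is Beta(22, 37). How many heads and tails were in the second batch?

Sequential conjugate updates are equivalent to a single update on the pooled data, so total successes = posterior α − prior α and total failures = posterior β − prior β.
Total across both batches: 22−7=15 heads, 37−15=22 tails.
Subtract the first batch: 15−7=8 heads and 22−18=4 tails.

8 heads and 4 tails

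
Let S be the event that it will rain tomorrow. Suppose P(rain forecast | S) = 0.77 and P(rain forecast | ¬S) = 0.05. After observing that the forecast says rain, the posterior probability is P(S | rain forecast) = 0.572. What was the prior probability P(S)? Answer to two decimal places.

In odds form, posterior odds = prior odds × likelihood ratio, so prior odds = posterior odds ÷ LR.
Posterior odds = 0.572/(1−0.572) = 1.3364. LR = 0.77/0.05 = 15.4000.
Prior odds = 1.3364/15.4000 = 0.0868, so P(S) = 0.0868/(1+0.0868) ≈ 0.08.

P(S) = 0.08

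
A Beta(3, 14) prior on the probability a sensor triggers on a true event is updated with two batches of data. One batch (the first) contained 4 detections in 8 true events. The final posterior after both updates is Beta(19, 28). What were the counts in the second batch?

12 detections and 10 misses

Sequential conjugate updates are equivalent to a single update on the pooled data, so total successes = posterior α − prior α and total failures = posterior β − prior β.
Total across both batches: 19−3=16 detections, 28−14=14 misses.
Subtract the first batch: 16−4=12 detections and 14−4=10 misses.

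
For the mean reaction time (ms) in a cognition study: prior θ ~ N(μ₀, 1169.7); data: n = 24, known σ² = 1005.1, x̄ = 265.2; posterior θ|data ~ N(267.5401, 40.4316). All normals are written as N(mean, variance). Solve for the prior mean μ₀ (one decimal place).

With known observation variance, the Normal–Normal posterior has precision τ_n = τ₀ + n/σ² and mean μ_n = (τ₀μ₀ + (n/σ²)x̄)/τ_n.
Here τ₀ = 1/1169.7 = 0.000855 and τ_data = 24/1005.1 = 0.023878, so τ_n = 0.024733.
Rearranging for μ₀: μ₀ = (μ_n·τ_n − τ_data·x̄)/τ₀ = (267.5401·0.024733 − 0.023878·265.2) / 0.000855 = 0.284624/0.000855 ≈ 332.9.

μ₀ = 332.9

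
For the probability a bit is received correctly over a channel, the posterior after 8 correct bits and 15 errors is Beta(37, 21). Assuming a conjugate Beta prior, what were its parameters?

Beta(29, 6)

Under Beta–binomial conjugacy the posterior parameters are (α+s, β+f).
Subtract the data counts: 37−8=29, 21−15=6.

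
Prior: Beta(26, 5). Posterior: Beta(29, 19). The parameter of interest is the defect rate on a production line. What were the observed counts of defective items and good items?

Beta is conjugate to the binomial likelihood: posterior = Beta(a+s, b+f).
Match parameters: s=29−26=3, f=19−5=14.

3 defective items and 14 good items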